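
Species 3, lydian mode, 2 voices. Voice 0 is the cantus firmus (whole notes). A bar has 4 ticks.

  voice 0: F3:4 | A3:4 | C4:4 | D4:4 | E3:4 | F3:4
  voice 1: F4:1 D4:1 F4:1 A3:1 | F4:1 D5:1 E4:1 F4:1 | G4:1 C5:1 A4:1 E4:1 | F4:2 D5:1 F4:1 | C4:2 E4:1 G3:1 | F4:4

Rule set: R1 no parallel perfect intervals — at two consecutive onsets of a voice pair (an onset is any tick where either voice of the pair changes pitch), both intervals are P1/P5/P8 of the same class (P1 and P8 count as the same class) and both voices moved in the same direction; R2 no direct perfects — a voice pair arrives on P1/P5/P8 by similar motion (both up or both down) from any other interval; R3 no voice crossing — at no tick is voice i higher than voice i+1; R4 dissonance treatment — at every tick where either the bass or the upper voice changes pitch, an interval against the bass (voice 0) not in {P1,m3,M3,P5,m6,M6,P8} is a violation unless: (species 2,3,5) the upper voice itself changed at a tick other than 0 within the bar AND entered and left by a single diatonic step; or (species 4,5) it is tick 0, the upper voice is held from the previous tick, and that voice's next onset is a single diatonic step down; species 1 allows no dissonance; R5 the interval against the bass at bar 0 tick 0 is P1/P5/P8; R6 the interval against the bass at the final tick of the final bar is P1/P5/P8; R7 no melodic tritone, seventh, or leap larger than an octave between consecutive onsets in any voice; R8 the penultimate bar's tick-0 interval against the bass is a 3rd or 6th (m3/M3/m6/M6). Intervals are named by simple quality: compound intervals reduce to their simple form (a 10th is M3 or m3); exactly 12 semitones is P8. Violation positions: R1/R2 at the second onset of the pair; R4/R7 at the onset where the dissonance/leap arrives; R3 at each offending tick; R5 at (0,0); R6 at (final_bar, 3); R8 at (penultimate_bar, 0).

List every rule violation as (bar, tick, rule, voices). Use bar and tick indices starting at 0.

bar 0: v0=F3 v1=F4 downbeat P8
bar 1: v0=A3 v1=F4 downbeat m6
bar 2: v0=C4 v1=G4 downbeat P5
bar 3: v0=D4 v1=F4 downbeat m3
bar 4: v0=E3 v1=C4 downbeat m6
bar 5: v0=F3 v1=F4 downbeat P8
  -> R4 @ bar 1 tick 1 v(0, 1): A3/D5 P4 untreated
  -> R7 @ bar 1 tick 2 v(1,): D5->E4 leap 10st
  -> R2 @ bar 2 tick 0 v(0, 1): A3/F4 m6 -> C4/G4 P5 similar
  -> R7 @ bar 4 tick 0 v(0,): D4->E3 leap 10st
  -> R2 @ bar 5 tick 0 v(0, 1): E3/G3 m3 -> F3/F4 P8 similar
  -> R7 @ bar 5 tick 0 v(1,): G3->F4 leap 10st

(1, 1, R4, (0, 1))
(1, 2, R7, (1,))
(2, 0, R2, (0, 1))
(4, 0, R7, (0,))
(5, 0, R2, (0, 1))
(5, 0, R7, (1,))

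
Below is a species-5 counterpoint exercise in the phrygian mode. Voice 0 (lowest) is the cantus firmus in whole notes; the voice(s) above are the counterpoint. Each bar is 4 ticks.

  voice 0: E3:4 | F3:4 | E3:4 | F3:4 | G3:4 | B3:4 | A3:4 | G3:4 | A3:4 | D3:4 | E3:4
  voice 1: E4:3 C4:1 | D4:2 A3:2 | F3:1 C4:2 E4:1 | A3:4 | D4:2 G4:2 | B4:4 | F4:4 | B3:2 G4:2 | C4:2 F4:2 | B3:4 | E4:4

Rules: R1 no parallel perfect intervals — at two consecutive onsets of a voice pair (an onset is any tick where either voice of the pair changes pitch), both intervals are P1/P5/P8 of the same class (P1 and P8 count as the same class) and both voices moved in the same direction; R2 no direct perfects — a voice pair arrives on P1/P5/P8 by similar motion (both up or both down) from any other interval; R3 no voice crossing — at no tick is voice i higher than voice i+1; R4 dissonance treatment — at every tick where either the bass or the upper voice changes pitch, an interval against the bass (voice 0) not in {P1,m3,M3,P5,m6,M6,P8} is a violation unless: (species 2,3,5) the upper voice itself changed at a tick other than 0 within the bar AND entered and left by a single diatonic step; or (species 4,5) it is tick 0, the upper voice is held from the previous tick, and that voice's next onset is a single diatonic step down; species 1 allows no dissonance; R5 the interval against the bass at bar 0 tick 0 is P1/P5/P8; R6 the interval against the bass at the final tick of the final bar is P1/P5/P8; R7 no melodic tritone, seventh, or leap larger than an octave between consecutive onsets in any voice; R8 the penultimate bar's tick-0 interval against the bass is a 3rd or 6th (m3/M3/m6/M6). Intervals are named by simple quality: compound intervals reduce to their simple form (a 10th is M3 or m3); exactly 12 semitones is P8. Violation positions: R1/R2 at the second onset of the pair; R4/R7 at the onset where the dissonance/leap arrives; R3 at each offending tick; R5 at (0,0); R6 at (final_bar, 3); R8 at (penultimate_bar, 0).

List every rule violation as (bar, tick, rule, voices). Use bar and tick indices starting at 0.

bar 0: v0=E3 v1=E4 downbeat P8
bar 1: v0=F3 v1=D4 downbeat M6
bar 2: v0=E3 v1=F3 downbeat m2
bar 3: v0=F3 v1=A3 downbeat M3
bar 4: v0=G3 v1=D4 downbeat P5
bar 5: v0=B3 v1=B4 downbeat P8
bar 6: v0=A3 v1=F4 downbeat m6
bar 7: v0=G3 v1=B3 downbeat M3
bar 8: v0=A3 v1=C4 downbeat m3
bar 9: v0=D3 v1=B3 downbeat M6
bar 10: v0=E3 v1=E4 downbeat P8
  -> R4 @ bar 2 tick 0 v(0, 1): E3/F3 m2 untreated
  -> R2 @ bar 4 tick 0 v(0, 1): F3/A3 M3 -> G3/D4 P5 similar
  -> R1 @ bar 5 tick 0 v(0, 1): G3/G4 P8 -> B3/B4 P8 similar
  -> R7 @ bar 6 tick 0 v(1,): B4->F4 leap 6st
  -> R7 @ bar 7 tick 0 v(1,): F4->B3 leap 6st
  -> R7 @ bar 9 tick 0 v(1,): F4->B3 leap 6st
  -> R2 @ bar 10 tick 0 v(0, 1): D3/B3 M6 -> E3/E4 P8 similar

(2, 0, R4, (0, 1))
(4, 0, R2, (0, 1))
(5, 0, R1, (0, 1))
(6, 0, R7, (1,))
(7, 0, R7, (1,))
(9, 0, R7, (1,))
(10, 0, R2, (0, 1))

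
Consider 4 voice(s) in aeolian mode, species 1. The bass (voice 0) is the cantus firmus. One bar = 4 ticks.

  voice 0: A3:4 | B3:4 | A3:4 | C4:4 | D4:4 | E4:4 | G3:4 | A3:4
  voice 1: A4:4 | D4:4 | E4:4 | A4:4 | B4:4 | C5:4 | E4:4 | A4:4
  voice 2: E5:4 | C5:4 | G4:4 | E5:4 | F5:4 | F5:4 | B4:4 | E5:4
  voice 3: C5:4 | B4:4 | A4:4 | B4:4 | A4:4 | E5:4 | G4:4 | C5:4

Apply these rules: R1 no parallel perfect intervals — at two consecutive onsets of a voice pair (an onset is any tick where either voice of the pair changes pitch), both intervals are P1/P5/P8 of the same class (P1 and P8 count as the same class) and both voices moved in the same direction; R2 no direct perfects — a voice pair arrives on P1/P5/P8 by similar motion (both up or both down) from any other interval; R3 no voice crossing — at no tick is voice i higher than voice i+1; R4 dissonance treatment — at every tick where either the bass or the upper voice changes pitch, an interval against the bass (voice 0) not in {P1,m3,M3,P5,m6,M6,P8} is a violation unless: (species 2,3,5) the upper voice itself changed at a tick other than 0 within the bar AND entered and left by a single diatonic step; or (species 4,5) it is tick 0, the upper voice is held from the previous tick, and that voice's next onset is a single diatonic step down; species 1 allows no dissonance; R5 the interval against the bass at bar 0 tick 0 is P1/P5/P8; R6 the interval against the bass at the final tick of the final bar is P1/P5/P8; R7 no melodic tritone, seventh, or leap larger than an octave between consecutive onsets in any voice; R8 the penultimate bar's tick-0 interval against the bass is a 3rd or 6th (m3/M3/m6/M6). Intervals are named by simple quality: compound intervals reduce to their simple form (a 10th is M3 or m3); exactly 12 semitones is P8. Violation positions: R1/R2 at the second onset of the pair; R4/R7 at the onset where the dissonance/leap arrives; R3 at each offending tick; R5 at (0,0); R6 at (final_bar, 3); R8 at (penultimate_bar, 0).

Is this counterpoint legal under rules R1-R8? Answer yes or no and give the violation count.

bar 0: v0=A3 v1=A4 v2=E5 v3=C5 (m3)
bar 1: v0=B3 v1=D4 v2=C5 v3=B4 (P8)
bar 2: v0=A3 v1=E4 v2=G4 v3=A4 (P8)
bar 3: v0=C4 v1=A4 v2=E5 v3=B4 (M7)
bar 4: v0=D4 v1=B4 v2=F5 v3=A4 (P5)
bar 5: v0=E4 v1=C5 v2=F5 v3=E5 (P8)
bar 6: v0=G3 v1=E4 v2=B4 v3=G4 (P8)
bar 7: v0=A3 v1=A4 v2=E5 v3=C5 (m3)
  R3 @ bar0.0: E5 above C5
  R5 @ bar0.0: opens on m3
  R3 @ bar0.1: E5 above C5
  R3 @ bar0.2: E5 above C5
  R3 @ bar0.3: E5 above C5
  R3 @ bar1.0: C5 above B4
  R4 @ bar1.0: B3/C5 m2 untreated
  R3 @ bar1.1: C5 above B4
  R3 @ bar1.2: C5 above B4
  R3 @ bar1.3: C5 above B4
  R1 @ bar2.0: B3/B4 P8 -> A3/A4 P8 similar
  R4 @ bar2.0: A3/G4 m7 untreated
  R2 @ bar3.0: E4/G4 m3 -> A4/E5 P5 similar
  R3 @ bar3.0: E5 above B4
  R4 @ bar3.0: C4/B4 M7 untreated
  R3 @ bar3.1: E5 above B4
  R3 @ bar3.2: E5 above B4
  R3 @ bar3.3: E5 above B4
  R3 @ bar4.0: F5 above A4
  R3 @ bar4.1: F5 above A4
  R3 @ bar4.2: F5 above A4
  R3 @ bar4.3: F5 above A4
  R2 @ bar5.0: D4/A4 P5 -> E4/E5 P8 similar
  R3 @ bar5.0: F5 above E5
  R4 @ bar5.0: E4/F5 m2 untreated
  R3 @ bar5.1: F5 above E5
  R3 @ bar5.2: F5 above E5
  R3 @ bar5.3: F5 above E5
  R1 @ bar6.0: E4/E5 P8 -> G3/G4 P8 similar
  R2 @ bar6.0: C5/F5 P4 -> E4/B4 P5 similar
  R3 @ bar6.0: B4 above G4
  R7 @ bar6.0: F5->B4 leap 6st
  R8 @ bar6.0: penult P8 not 3rd/6th
  R3 @ bar6.1: B4 above G4
  R3 @ bar6.2: B4 above G4
  R3 @ bar6.3: B4 above G4
  R1 @ bar7.0: E4/B4 P5 -> A4/E5 P5 similar
  R2 @ bar7.0: G3/E4 M6 -> A3/A4 P8 similar
  R2 @ bar7.0: G3/B4 M3 -> A3/E5 P5 similar
  R3 @ bar7.0: E5 above C5
  R3 @ bar7.1: E5 above C5
  R3 @ bar7.2: E5 above C5
  R3 @ bar7.3: E5 above C5
  R6 @ bar7.3: closes on m3

No (44 violations)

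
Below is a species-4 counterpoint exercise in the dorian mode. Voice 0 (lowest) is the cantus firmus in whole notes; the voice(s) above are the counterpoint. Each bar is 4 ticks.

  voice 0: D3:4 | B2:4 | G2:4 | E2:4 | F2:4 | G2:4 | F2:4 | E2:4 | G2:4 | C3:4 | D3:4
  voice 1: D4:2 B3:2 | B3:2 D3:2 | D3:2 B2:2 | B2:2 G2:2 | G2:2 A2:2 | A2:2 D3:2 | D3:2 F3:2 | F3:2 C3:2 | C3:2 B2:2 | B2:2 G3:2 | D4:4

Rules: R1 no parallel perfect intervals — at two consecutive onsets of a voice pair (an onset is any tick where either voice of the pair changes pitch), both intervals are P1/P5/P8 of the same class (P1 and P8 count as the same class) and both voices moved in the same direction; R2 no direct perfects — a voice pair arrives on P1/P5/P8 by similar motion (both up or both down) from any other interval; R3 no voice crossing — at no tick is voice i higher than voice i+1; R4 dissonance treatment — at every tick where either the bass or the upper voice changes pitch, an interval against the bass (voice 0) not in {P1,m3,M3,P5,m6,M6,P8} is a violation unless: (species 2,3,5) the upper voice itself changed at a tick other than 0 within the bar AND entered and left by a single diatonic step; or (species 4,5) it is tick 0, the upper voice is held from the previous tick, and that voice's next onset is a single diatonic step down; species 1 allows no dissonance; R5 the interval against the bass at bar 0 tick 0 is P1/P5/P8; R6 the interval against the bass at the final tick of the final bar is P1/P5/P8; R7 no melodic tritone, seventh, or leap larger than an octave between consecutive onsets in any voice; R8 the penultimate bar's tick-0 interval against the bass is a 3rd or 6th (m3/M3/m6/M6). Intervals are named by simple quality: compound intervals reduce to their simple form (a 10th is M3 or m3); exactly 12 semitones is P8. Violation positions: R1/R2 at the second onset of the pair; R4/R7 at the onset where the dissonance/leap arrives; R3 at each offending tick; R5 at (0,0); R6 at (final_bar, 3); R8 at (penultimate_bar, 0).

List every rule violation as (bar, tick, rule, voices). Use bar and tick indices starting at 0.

bar 0: v0=D3 v1=D4 downbeat P8
bar 1: v0=B2 v1=B3 downbeat P8
bar 2: v0=G2 v1=D3 downbeat P5
bar 3: v0=E2 v1=B2 downbeat P5
bar 4: v0=F2 v1=G2 downbeat M2
bar 5: v0=G2 v1=A2 downbeat M2
bar 6: v0=F2 v1=D3 downbeat M6
bar 7: v0=E2 v1=F3 downbeat m2
bar 8: v0=G2 v1=C3 downbeat P4
bar 9: v0=C3 v1=B2 downbeat m2
bar 10: v0=D3 v1=D4 downbeat P8
  -> R4 @ bar 4 tick 0 v(0, 1): F2/G2 M2 untreated
  -> R4 @ bar 5 tick 0 v(0, 1): G2/A2 M2 untreated
  -> R4 @ bar 7 tick 0 v(0, 1): E2/F3 m2 untreated
  -> R3 @ bar 9 tick 0 v(0, 1): C3 above B2
  -> R4 @ bar 9 tick 0 v(0, 1): C3/B2 m2 untreated
  -> R8 @ bar 9 tick 0 v(0, 1): penult m2 not 3rd/6th
  -> R3 @ bar 9 tick 1 v(0, 1): C3 above B2
  -> R2 @ bar 10 tick 0 v(0, 1): C3/G3 P5 -> D3/D4 P8 similar

(4, 0, R4, (0, 1))
(5, 0, R4, (0, 1))
(7, 0, R4, (0, 1))
(9, 0, R3, (0, 1))
(9, 0, R4, (0, 1))
(9, 0, R8, (0, 1))
(9, 1, R3, (0, 1))
(10, 0, R2, (0, 1))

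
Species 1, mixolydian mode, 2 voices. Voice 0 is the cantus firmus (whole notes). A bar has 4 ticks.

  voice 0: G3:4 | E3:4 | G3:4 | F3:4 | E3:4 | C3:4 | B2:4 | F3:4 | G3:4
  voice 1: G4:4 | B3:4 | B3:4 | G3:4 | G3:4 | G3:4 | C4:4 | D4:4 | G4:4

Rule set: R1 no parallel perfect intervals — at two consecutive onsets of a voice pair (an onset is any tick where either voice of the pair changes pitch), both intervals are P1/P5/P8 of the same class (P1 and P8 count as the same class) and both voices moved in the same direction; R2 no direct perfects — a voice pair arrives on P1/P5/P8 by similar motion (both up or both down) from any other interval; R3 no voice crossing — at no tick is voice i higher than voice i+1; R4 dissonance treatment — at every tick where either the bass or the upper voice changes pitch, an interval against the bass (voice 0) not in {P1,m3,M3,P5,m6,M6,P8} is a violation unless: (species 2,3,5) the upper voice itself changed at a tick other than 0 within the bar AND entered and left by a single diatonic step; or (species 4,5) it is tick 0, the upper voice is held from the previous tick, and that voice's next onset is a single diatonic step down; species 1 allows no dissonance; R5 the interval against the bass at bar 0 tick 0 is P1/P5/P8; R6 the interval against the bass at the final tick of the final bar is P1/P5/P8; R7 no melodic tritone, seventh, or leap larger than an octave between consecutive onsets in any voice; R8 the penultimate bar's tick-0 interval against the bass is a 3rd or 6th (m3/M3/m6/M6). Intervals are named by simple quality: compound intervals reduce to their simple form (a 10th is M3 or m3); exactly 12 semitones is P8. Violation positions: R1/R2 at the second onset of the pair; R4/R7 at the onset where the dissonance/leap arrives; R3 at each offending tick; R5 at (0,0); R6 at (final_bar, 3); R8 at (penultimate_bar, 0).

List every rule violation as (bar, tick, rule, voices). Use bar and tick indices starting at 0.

bar 0: v0=G3 v1=G4 downbeat P8
bar 1: v0=E3 v1=B3 downbeat P5
bar 2: v0=G3 v1=B3 downbeat M3
bar 3: v0=F3 v1=G3 downbeat M2
bar 4: v0=E3 v1=G3 downbeat m3
bar 5: v0=C3 v1=G3 downbeat P5
bar 6: v0=B2 v1=C4 downbeat m2
bar 7: v0=F3 v1=D4 downbeat M6
bar 8: v0=G3 v1=G4 downbeat P8
  -> R2 @ bar 1 tick 0 v(0, 1): G3/G4 P8 -> E3/B3 P5 similar
  -> R4 @ bar 3 tick 0 v(0, 1): F3/G3 M2 untreated
  -> R4 @ bar 6 tick 0 v(0, 1): B2/C4 m2 untreated
  -> R7 @ bar 7 tick 0 v(0,): B2->F3 leap 6st
  -> R2 @ bar 8 tick 0 v(0, 1): F3/D4 M6 -> G3/G4 P8 similar

(1, 0, R2, (0, 1))
(3, 0, R4, (0, 1))
(6, 0, R4, (0, 1))
(7, 0, R7, (0,))
(8, 0, R2, (0, 1))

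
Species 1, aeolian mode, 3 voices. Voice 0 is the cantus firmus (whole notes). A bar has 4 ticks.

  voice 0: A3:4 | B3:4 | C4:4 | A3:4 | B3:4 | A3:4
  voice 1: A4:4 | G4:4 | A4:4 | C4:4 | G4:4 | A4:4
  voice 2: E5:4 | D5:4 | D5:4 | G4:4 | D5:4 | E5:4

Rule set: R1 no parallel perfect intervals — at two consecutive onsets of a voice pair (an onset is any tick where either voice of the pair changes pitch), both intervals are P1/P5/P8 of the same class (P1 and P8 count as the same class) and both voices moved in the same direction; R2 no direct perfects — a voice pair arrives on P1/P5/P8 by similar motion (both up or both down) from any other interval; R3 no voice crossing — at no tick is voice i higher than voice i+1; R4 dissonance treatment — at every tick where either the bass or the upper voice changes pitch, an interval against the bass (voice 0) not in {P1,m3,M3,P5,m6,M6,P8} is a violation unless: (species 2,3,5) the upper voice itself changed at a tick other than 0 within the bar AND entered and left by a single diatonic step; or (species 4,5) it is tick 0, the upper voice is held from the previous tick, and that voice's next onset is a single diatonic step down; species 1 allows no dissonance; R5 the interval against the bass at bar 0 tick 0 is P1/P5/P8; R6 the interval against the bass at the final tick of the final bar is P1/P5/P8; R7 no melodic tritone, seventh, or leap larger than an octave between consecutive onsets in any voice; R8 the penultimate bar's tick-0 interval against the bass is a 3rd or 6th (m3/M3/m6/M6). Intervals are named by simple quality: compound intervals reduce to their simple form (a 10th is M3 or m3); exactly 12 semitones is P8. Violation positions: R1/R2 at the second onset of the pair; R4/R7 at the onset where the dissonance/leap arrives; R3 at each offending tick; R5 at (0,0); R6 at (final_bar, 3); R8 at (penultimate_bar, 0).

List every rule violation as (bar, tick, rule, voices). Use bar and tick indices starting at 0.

bar 0: v0=A3 v1=A4 v2=E5 downbeat P5
bar 1: v0=B3 v1=G4 v2=D5 downbeat m3
bar 2: v0=C4 v1=A4 v2=D5 downbeat M2
bar 3: v0=A3 v1=C4 v2=G4 downbeat m7
bar 4: v0=B3 v1=G4 v2=D5 downbeat m3
bar 5: v0=A3 v1=A4 v2=E5 downbeat P5
  -> R1 @ bar 1 tick 0 v(1, 2): A4/E5 P5 -> G4/D5 P5 similar
  -> R4 @ bar 2 tick 0 v(0, 2): C4/D5 M2 untreated
  -> R2 @ bar 3 tick 0 v(1, 2): A4/D5 P4 -> C4/G4 P5 similar
  -> R4 @ bar 3 tick 0 v(0, 2): A3/G4 m7 untreated
  -> R1 @ bar 4 tick 0 v(1, 2): C4/G4 P5 -> G4/D5 P5 similar
  -> R1 @ bar 5 tick 0 v(1, 2): G4/D5 P5 -> A4/E5 P5 similar

(1, 0, R1, (1, 2))
(2, 0, R4, (0, 2))
(3, 0, R2, (1, 2))
(3, 0, R4, (0, 2))
(4, 0, R1, (1, 2))
(5, 0, R1, (1, 2))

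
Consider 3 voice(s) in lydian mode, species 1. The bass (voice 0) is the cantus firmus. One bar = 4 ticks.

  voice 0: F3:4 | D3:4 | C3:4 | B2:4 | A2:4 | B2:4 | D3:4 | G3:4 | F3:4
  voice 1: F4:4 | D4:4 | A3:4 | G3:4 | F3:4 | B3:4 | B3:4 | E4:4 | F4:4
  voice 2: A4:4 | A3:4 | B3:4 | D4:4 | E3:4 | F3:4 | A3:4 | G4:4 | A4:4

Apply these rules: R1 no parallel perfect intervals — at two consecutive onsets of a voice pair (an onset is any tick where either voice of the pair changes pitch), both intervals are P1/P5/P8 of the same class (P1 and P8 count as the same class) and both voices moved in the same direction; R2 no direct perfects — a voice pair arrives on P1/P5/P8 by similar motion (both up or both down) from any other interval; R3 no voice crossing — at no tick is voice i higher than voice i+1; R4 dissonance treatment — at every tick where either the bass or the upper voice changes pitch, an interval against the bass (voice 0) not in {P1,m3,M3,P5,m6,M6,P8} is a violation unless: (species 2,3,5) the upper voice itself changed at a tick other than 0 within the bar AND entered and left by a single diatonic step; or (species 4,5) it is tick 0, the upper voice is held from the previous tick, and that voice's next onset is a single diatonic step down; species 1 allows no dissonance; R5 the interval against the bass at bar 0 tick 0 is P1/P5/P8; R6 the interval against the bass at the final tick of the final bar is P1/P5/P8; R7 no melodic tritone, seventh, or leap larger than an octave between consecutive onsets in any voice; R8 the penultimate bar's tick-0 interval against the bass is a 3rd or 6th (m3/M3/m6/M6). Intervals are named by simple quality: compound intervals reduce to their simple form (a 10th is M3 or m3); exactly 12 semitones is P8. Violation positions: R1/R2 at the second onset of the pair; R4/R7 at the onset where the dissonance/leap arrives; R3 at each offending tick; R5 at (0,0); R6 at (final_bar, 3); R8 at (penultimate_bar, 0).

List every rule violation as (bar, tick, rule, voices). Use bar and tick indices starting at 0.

(0, 0, R5, (0, 2))
(1, 0, R1, (0, 1))
(1, 0, R2, (0, 2))
(1, 0, R3, (1, 2))
(1, 1, R3, (1, 2))
(1, 2, R3, (1, 2))
(1, 3, R3, (1, 2))
(2, 0, R4, (0, 2))
(4, 0, R2, (0, 2))
(4, 0, R3, (1, 2))
(4, 0, R7, (2,))
(4, 1, R3, (1, 2))
(4, 2, R3, (1, 2))
(4, 3, R3, (1, 2))
(5, 0, R2, (0, 1))
(5, 0, R3, (1, 2))
(5, 0, R4, (0, 2))
(5, 0, R7, (1,))
(5, 1, R3, (1, 2))
(5, 2, R3, (1, 2))
(5, 3, R3, (1, 2))
(6, 0, R2, (0, 2))
(6, 0, R3, (1, 2))
(6, 1, R3, (1, 2))
(6, 2, R3, (1, 2))
(6, 3, R3, (1, 2))
(7, 0, R2, (0, 2))
(7, 0, R7, (2,))
(7, 0, R8, (0, 2))
(8, 3, R6, (0, 2))

bar 0: v0=F3 v1=F4 v2=A4 downbeat M3
bar 1: v0=D3 v1=D4 v2=A3 downbeat P5
bar 2: v0=C3 v1=A3 v2=B3 downbeat M7
bar 3: v0=B2 v1=G3 v2=D4 downbeat m3
bar 4: v0=A2 v1=F3 v2=E3 downbeat P5
bar 5: v0=B2 v1=B3 v2=F3 downbeat TT
bar 6: v0=D3 v1=B3 v2=A3 downbeat P5
bar 7: v0=G3 v1=E4 v2=G4 downbeat P8
bar 8: v0=F3 v1=F4 v2=A4 downbeat M3
  -> R5 @ bar 0 tick 0 v(0, 2): opens on M3
  -> R1 @ bar 1 tick 0 v(0, 1): F3/F4 P8 -> D3/D4 P8 similar
  -> R2 @ bar 1 tick 0 v(0, 2): F3/A4 M3 -> D3/A3 P5 similar
  -> R3 @ bar 1 tick 0 v(1, 2): D4 above A3
  -> R3 @ bar 1 tick 1 v(1, 2): D4 above A3
  -> R3 @ bar 1 tick 2 v(1, 2): D4 above A3
  -> R3 @ bar 1 tick 3 v(1, 2): D4 above A3
  -> R4 @ bar 2 tick 0 v(0, 2): C3/B3 M7 untreated
  -> R2 @ bar 4 tick 0 v(0, 2): B2/D4 m3 -> A2/E3 P5 similar
  -> R3 @ bar 4 tick 0 v(1, 2): F3 above E3
  -> R7 @ bar 4 tick 0 v(2,): D4->E3 leap 10st
  -> R3 @ bar 4 tick 1 v(1, 2): F3 above E3
  -> R3 @ bar 4 tick 2 v(1, 2): F3 above E3
  -> R3 @ bar 4 tick 3 v(1, 2): F3 above E3
  -> R2 @ bar 5 tick 0 v(0, 1): A2/F3 m6 -> B2/B3 P8 similar
  -> R3 @ bar 5 tick 0 v(1, 2): B3 above F3
  -> R4 @ bar 5 tick 0 v(0, 2): B2/F3 TT untreated
  -> R7 @ bar 5 tick 0 v(1,): F3->B3 leap 6st
  -> R3 @ bar 5 tick 1 v(1, 2): B3 above F3
  -> R3 @ bar 5 tick 2 v(1, 2): B3 above F3
  -> R3 @ bar 5 tick 3 v(1, 2): B3 above F3
  -> R2 @ bar 6 tick 0 v(0, 2): B2/F3 TT -> D3/A3 P5 similar
  -> R3 @ bar 6 tick 0 v(1, 2): B3 above A3
  -> R3 @ bar 6 tick 1 v(1, 2): B3 above A3
  -> R3 @ bar 6 tick 2 v(1, 2): B3 above A3
  -> R3 @ bar 6 tick 3 v(1, 2): B3 above A3
  -> R2 @ bar 7 tick 0 v(0, 2): D3/A3 P5 -> G3/G4 P8 similar
  -> R7 @ bar 7 tick 0 v(2,): A3->G4 leap 10st
  -> R8 @ bar 7 tick 0 v(0, 2): penult P8 not 3rd/6th
  -> R6 @ bar 8 tick 3 v(0, 2): closes on M3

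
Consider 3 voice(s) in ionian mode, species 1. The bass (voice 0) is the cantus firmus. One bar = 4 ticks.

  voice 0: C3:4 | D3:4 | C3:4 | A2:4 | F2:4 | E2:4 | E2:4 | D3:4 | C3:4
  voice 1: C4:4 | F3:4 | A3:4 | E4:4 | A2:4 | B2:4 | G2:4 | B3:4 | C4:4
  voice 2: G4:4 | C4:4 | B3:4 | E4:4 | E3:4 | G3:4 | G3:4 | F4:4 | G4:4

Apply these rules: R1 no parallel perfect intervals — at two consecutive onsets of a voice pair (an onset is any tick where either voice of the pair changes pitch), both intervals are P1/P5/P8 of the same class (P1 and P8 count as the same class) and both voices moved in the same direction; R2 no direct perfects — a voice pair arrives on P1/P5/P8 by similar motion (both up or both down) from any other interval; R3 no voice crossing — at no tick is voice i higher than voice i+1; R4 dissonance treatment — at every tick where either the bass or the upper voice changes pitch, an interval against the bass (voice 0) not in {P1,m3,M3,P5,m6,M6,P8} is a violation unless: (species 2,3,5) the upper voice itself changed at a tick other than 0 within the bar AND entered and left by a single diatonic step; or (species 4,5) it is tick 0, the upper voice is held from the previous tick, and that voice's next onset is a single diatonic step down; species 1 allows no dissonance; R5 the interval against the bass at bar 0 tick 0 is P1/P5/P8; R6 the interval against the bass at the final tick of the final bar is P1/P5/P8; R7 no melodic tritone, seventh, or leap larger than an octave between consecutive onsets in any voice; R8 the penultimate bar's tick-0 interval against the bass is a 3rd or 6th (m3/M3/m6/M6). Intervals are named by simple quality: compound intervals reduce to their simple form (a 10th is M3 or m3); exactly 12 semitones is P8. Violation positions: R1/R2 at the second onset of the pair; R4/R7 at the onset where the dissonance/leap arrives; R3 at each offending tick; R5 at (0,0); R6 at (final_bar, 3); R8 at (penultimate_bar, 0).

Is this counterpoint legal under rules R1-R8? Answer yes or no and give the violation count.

No (11 violations)

bar 0: v0=C3 v1=C4 v2=G4 (P5)
bar 1: v0=D3 v1=F3 v2=C4 (m7)
bar 2: v0=C3 v1=A3 v2=B3 (M7)
bar 3: v0=A2 v1=E4 v2=E4 (P5)
bar 4: v0=F2 v1=A2 v2=E3 (M7)
bar 5: v0=E2 v1=B2 v2=G3 (m3)
bar 6: v0=E2 v1=G2 v2=G3 (m3)
bar 7: v0=D3 v1=B3 v2=F4 (m3)
bar 8: v0=C3 v1=C4 v2=G4 (P5)
  R1 @ bar1.0: C4/G4 P5 -> F3/C4 P5 similar
  R4 @ bar1.0: D3/C4 m7 untreated
  R4 @ bar2.0: C3/B3 M7 untreated
  R2 @ bar3.0: A3/B3 M2 -> E4/E4 P1 similar
  R2 @ bar4.0: E4/E4 P1 -> A2/E3 P5 similar
  R4 @ bar4.0: F2/E3 M7 untreated
  R7 @ bar4.0: E4->A2 leap 19st
  R7 @ bar7.0: E2->D3 leap 10st
  R7 @ bar7.0: G2->B3 leap 16st
  R7 @ bar7.0: G3->F4 leap 10st
  R2 @ bar8.0: B3/F4 TT -> C4/G4 P5 similar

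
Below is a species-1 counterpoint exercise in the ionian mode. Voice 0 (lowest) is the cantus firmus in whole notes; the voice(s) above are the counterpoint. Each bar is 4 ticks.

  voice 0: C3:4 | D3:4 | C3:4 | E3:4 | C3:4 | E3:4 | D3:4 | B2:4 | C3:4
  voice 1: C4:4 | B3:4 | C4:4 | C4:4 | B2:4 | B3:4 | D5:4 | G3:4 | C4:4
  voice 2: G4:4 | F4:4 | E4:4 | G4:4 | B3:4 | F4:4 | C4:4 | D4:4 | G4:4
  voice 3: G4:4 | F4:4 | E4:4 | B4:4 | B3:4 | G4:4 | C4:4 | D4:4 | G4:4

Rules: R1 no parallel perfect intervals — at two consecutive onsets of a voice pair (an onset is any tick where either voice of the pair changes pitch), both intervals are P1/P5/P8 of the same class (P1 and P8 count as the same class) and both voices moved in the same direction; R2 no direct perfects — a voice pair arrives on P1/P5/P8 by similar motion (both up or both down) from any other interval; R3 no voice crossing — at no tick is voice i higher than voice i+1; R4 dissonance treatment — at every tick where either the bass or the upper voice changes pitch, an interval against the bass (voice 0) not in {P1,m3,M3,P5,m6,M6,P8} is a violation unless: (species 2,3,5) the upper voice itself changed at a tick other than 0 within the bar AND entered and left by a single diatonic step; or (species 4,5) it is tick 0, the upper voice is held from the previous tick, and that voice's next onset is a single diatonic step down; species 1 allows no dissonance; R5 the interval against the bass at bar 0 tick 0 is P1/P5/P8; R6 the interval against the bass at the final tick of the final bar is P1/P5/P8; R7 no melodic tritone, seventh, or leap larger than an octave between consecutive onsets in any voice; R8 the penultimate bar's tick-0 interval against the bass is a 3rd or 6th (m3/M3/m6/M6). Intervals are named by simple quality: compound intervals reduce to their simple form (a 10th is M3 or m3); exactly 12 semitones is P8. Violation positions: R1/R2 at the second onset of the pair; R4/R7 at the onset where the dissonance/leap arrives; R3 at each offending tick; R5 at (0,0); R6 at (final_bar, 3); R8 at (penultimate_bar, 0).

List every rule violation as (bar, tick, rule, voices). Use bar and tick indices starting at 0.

(1, 0, R1, (2, 3))
(2, 0, R1, (2, 3))
(3, 0, R2, (0, 3))
(4, 0, R2, (1, 2))
(4, 0, R2, (1, 3))
(4, 0, R2, (2, 3))
(4, 0, R3, (0, 1))
(4, 0, R4, (0, 1))
(4, 0, R4, (0, 2))
(4, 0, R4, (0, 3))
(4, 0, R7, (1,))
(4, 1, R3, (0, 1))
(4, 2, R3, (0, 1))
(4, 3, R3, (0, 1))
(5, 0, R2, (0, 1))
(5, 0, R4, (0, 2))
(5, 0, R7, (2,))
(6, 0, R2, (2, 3))
(6, 0, R3, (1, 2))
(6, 0, R4, (0, 2))
(6, 0, R4, (0, 3))
(6, 0, R7, (1,))
(6, 1, R3, (1, 2))
(6, 2, R3, (1, 2))
(6, 3, R3, (1, 2))
(7, 0, R1, (2, 3))
(7, 0, R7, (1,))
(8, 0, R1, (1, 2))
(8, 0, R1, (1, 3))
(8, 0, R1, (2, 3))
(8, 0, R2, (0, 1))
(8, 0, R2, (0, 2))
(8, 0, R2, (0, 3))

bar 0: v0=C3 v1=C4 v2=G4 v3=G4 downbeat P5
bar 1: v0=D3 v1=B3 v2=F4 v3=F4 downbeat m3
bar 2: v0=C3 v1=C4 v2=E4 v3=E4 downbeat M3
bar 3: v0=E3 v1=C4 v2=G4 v3=B4 downbeat P5
bar 4: v0=C3 v1=B2 v2=B3 v3=B3 downbeat M7
bar 5: v0=E3 v1=B3 v2=F4 v3=G4 downbeat m3
bar 6: v0=D3 v1=D5 v2=C4 v3=C4 downbeat m7
bar 7: v0=B2 v1=G3 v2=D4 v3=D4 downbeat m3
bar 8: v0=C3 v1=C4 v2=G4 v3=G4 downbeat P5
  -> R1 @ bar 1 tick 0 v(2, 3): G4/G4 P1 -> F4/F4 P1 similar
  -> R1 @ bar 2 tick 0 v(2, 3): F4/F4 P1 -> E4/E4 P1 similar
  -> R2 @ bar 3 tick 0 v(0, 3): C3/E4 M3 -> E3/B4 P5 similar
  -> R2 @ bar 4 tick 0 v(1, 2): C4/G4 P5 -> B2/B3 P8 similar
  -> R2 @ bar 4 tick 0 v(1, 3): C4/B4 M7 -> B2/B3 P8 similar
  -> R2 @ bar 4 tick 0 v(2, 3): G4/B4 M3 -> B3/B3 P1 similar
  -> R3 @ bar 4 tick 0 v(0, 1): C3 above B2
  -> R4 @ bar 4 tick 0 v(0, 1): C3/B2 m2 untreated
  -> R4 @ bar 4 tick 0 v(0, 2): C3/B3 M7 untreated
  -> R4 @ bar 4 tick 0 v(0, 3): C3/B3 M7 untreated
  -> R7 @ bar 4 tick 0 v(1,): C4->B2 leap 13st
  -> R3 @ bar 4 tick 1 v(0, 1): C3 above B2
  -> R3 @ bar 4 tick 2 v(0, 1): C3 above B2
  -> R3 @ bar 4 tick 3 v(0, 1): C3 above B2
  -> R2 @ bar 5 tick 0 v(0, 1): C3/B2 m2 -> E3/B3 P5 similar
  -> R4 @ bar 5 tick 0 v(0, 2): E3/F4 m2 untreated
  -> R7 @ bar 5 tick 0 v(2,): B3->F4 leap 6st
  -> R2 @ bar 6 tick 0 v(2, 3): F4/G4 M2 -> C4/C4 P1 similar
  -> R3 @ bar 6 tick 0 v(1, 2): D5 above C4
  -> R4 @ bar 6 tick 0 v(0, 2): D3/C4 m7 untreated
  -> R4 @ bar 6 tick 0 v(0, 3): D3/C4 m7 untreated
  -> R7 @ bar 6 tick 0 v(1,): B3->D5 leap 15st
  -> R3 @ bar 6 tick 1 v(1, 2): D5 above C4
  -> R3 @ bar 6 tick 2 v(1, 2): D5 above C4
  -> R3 @ bar 6 tick 3 v(1, 2): D5 above C4
  -> R1 @ bar 7 tick 0 v(2, 3): C4/C4 P1 -> D4/D4 P1 similar
  -> R7 @ bar 7 tick 0 v(1,): D5->G3 leap 19st
  -> R1 @ bar 8 tick 0 v(1, 2): G3/D4 P5 -> C4/G4 P5 similar
  -> R1 @ bar 8 tick 0 v(1, 3): G3/D4 P5 -> C4/G4 P5 similar
  -> R1 @ bar 8 tick 0 v(2, 3): D4/D4 P1 -> G4/G4 P1 similar
  -> R2 @ bar 8 tick 0 v(0, 1): B2/G3 m6 -> C3/C4 P8 similar
  -> R2 @ bar 8 tick 0 v(0, 2): B2/D4 m3 -> C3/G4 P5 similar
  -> R2 @ bar 8 tick 0 v(0, 3): B2/D4 m3 -> C3/G4 P5 similar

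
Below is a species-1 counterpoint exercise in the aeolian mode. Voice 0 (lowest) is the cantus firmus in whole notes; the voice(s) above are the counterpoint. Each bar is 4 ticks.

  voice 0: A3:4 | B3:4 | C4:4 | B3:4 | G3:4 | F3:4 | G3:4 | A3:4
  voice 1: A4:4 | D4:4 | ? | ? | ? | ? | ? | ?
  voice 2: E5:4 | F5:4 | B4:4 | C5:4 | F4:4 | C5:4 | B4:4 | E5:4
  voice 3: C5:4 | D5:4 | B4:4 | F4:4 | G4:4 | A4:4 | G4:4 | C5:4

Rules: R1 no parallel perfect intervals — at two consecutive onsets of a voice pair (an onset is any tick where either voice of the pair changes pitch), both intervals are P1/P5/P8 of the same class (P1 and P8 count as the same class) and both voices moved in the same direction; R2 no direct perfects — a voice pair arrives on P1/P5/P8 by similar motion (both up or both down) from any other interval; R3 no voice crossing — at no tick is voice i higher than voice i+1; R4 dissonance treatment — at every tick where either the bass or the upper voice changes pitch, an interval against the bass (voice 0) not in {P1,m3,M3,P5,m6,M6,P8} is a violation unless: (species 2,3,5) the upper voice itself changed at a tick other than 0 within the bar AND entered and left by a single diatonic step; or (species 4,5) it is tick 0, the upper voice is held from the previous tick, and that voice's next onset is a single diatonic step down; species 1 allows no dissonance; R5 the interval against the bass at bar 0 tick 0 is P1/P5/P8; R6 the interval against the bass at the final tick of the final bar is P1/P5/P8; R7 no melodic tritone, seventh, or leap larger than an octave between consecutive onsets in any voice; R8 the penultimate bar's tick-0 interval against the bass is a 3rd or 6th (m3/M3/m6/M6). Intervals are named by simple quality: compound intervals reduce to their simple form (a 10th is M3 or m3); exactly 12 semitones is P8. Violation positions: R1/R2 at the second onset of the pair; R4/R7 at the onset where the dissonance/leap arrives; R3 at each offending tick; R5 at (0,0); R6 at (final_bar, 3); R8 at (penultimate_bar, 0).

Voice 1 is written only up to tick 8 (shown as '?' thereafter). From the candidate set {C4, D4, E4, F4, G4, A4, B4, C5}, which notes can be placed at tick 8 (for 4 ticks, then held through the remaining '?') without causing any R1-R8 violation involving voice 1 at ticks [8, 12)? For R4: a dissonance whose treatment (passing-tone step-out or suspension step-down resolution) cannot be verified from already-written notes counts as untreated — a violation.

{A4, C4, E4}

C4: legal
D4: violates R4
E4: legal
F4: violates R4
G4: violates R2
A4: legal
B4: violates R4
C5: violates R2,R3,R7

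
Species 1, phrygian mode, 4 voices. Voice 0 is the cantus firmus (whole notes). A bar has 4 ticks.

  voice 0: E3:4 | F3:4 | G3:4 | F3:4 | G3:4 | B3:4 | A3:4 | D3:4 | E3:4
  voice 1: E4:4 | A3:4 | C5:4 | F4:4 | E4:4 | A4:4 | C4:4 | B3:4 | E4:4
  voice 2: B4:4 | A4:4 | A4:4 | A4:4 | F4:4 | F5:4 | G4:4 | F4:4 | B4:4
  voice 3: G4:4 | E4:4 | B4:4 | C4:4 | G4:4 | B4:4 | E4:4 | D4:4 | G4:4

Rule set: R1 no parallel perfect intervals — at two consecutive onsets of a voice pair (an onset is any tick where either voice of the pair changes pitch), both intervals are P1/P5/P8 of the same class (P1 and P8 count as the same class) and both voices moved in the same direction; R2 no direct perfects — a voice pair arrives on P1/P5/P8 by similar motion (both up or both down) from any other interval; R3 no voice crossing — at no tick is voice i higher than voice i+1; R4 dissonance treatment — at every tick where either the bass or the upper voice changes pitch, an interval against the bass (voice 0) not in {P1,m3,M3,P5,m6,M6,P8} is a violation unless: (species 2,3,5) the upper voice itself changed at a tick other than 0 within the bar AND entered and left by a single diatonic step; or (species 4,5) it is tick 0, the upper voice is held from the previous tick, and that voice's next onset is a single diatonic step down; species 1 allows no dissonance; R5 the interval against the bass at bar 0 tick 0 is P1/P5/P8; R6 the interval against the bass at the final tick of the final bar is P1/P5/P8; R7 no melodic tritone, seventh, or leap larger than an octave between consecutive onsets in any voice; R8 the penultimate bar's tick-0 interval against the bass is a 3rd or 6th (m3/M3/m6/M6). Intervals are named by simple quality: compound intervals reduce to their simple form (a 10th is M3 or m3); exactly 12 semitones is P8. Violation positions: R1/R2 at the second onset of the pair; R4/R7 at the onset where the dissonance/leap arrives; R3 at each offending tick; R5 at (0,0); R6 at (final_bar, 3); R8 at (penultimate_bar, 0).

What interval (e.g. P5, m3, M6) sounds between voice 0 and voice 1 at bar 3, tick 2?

P8

voice 0=F3 voice 1=F4 -> P8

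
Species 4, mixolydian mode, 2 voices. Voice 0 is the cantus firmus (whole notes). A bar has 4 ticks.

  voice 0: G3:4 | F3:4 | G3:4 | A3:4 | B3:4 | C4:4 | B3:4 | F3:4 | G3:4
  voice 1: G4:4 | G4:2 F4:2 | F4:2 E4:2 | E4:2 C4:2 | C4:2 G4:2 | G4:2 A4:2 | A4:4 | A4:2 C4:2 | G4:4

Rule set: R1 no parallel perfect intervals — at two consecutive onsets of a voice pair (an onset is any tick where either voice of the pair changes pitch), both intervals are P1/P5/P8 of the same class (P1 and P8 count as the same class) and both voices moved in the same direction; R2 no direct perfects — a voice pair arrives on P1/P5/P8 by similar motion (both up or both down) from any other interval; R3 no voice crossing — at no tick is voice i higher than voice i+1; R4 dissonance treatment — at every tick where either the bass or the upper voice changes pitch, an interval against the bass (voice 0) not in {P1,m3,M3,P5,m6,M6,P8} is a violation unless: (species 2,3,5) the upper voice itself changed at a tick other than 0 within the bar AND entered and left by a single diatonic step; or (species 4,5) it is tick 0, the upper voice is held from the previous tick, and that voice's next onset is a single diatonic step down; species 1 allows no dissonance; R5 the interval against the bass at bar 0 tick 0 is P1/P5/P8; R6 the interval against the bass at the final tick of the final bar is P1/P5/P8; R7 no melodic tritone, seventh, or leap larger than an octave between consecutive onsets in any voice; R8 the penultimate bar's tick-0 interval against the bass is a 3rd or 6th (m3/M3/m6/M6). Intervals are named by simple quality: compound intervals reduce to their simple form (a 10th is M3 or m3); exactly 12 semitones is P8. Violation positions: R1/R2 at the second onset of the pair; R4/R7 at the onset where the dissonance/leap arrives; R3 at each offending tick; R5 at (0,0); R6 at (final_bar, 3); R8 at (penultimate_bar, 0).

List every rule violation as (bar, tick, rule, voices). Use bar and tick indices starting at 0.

bar 0: v0=G3 v1=G4 downbeat P8
bar 1: v0=F3 v1=G4 downbeat M2
bar 2: v0=G3 v1=F4 downbeat m7
bar 3: v0=A3 v1=E4 downbeat P5
bar 4: v0=B3 v1=C4 downbeat m2
bar 5: v0=C4 v1=G4 downbeat P5
bar 6: v0=B3 v1=A4 downbeat m7
bar 7: v0=F3 v1=A4 downbeat M3
bar 8: v0=G3 v1=G4 downbeat P8
  -> R4 @ bar 4 tick 0 v(0, 1): B3/C4 m2 untreated
  -> R4 @ bar 6 tick 0 v(0, 1): B3/A4 m7 untreated
  -> R7 @ bar 7 tick 0 v(0,): B3->F3 leap 6st
  -> R2 @ bar 8 tick 0 v(0, 1): F3/C4 P5 -> G3/G4 P8 similar

(4, 0, R4, (0, 1))
(6, 0, R4, (0, 1))
(7, 0, R7, (0,))
(8, 0, R2, (0, 1))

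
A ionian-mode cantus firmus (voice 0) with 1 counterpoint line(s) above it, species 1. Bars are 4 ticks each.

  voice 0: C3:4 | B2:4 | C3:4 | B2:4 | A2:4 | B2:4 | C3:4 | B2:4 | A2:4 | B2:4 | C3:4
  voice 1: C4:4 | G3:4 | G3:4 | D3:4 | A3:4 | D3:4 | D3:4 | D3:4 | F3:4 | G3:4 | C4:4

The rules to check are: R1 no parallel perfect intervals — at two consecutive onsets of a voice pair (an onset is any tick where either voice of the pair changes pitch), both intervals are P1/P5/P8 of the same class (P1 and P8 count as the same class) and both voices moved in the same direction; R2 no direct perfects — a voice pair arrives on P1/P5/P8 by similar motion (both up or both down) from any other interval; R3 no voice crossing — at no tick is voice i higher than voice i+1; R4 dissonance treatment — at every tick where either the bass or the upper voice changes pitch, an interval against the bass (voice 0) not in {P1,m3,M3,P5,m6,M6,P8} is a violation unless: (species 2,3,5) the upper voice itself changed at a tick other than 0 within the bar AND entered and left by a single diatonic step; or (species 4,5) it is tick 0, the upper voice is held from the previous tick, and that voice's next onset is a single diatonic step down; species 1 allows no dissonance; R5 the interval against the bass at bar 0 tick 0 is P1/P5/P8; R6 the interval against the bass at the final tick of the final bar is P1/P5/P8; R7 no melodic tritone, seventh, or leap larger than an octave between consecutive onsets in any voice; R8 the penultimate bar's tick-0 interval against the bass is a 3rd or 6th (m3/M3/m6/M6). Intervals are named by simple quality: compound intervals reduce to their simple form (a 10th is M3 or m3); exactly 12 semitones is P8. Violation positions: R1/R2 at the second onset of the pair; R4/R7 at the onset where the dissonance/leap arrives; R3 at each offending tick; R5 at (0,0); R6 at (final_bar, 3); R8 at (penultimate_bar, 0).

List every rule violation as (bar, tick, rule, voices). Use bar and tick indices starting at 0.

bar 0: v0=C3 v1=C4 downbeat P8
bar 1: v0=B2 v1=G3 downbeat m6
bar 2: v0=C3 v1=G3 downbeat P5
bar 3: v0=B2 v1=D3 downbeat m3
bar 4: v0=A2 v1=A3 downbeat P8
bar 5: v0=B2 v1=D3 downbeat m3
bar 6: v0=C3 v1=D3 downbeat M2
bar 7: v0=B2 v1=D3 downbeat m3
bar 8: v0=A2 v1=F3 downbeat m6
bar 9: v0=B2 v1=G3 downbeat m6
bar 10: v0=C3 v1=C4 downbeat P8
  -> R4 @ bar 6 tick 0 v(0, 1): C3/D3 M2 untreated
  -> R2 @ bar 10 tick 0 v(0, 1): B2/G3 m6 -> C3/C4 P8 similar

(6, 0, R4, (0, 1))
(10, 0, R2, (0, 1))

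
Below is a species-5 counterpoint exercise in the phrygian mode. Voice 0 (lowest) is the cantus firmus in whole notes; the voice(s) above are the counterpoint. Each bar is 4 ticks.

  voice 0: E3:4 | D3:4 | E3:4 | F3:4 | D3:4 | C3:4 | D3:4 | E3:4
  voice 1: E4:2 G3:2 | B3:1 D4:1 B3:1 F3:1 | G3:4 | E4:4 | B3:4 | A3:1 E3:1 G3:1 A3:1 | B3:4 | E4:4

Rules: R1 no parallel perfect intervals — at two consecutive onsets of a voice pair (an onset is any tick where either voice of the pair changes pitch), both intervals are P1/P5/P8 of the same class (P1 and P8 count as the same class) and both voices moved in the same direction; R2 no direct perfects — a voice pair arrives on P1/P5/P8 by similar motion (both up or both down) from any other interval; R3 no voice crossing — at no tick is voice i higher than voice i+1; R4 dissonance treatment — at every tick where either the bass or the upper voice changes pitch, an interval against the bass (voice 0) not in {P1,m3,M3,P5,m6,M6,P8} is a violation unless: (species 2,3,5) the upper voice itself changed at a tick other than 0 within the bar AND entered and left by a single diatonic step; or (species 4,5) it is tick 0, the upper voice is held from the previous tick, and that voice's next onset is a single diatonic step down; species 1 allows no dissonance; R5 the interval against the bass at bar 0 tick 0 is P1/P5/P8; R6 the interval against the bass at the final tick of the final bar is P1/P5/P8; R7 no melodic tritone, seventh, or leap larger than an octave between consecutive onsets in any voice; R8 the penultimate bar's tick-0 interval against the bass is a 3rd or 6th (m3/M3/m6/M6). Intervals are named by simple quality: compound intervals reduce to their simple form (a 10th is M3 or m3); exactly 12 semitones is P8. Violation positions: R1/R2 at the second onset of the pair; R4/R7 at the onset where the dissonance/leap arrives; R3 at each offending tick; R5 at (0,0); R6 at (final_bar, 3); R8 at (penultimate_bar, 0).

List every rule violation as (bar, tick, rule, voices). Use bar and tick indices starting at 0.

(1, 3, R7, (1,))
(3, 0, R4, (0, 1))
(7, 0, R2, (0, 1))

bar 0: v0=E3 v1=E4 downbeat P8
bar 1: v0=D3 v1=B3 downbeat M6
bar 2: v0=E3 v1=G3 downbeat m3
bar 3: v0=F3 v1=E4 downbeat M7
bar 4: v0=D3 v1=B3 downbeat M6
bar 5: v0=C3 v1=A3 downbeat M6
bar 6: v0=D3 v1=B3 downbeat M6
bar 7: v0=E3 v1=E4 downbeat P8
  -> R7 @ bar 1 tick 3 v(1,): B3->F3 leap 6st
  -> R4 @ bar 3 tick 0 v(0, 1): F3/E4 M7 untreated
  -> R2 @ bar 7 tick 0 v(0, 1): D3/B3 M6 -> E3/E4 P8 similar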